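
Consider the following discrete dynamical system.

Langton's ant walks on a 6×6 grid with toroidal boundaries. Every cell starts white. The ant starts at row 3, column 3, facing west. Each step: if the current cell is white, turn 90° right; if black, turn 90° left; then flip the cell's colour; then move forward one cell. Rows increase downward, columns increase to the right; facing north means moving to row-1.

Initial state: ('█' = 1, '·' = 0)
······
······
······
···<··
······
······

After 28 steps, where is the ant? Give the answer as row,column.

5,5

gen 0: ······
······
······
···<··
······
······
gen 1: ······
······
···^··
···█··
······
······
gen 2: ······
······
···█>·
···█··
······
······
gen 3: ······
······
···██·
···█v·
······
······
gen 4: ······
······
···██·
···<█·
······
······
gen 5: ······
······
···██·
····█·
···v··
······
gen 6: ······
······
···██·
····█·
··<█··
······
gen 7: ······
······
···██·
··^·█·
··██··
······
gen 8: ······
······
···██·
··█>█·
··██··
······
gen 9: ······
······
···██·
··███·
··█v··
······
gen 10: ······
······
···██·
··███·
··█·>·
······
gen 11: ······
······
···██·
··███·
··█·█·
····v·
gen 12: ······
······
···██·
··███·
··█·█·
···<█·
gen 13: ······
······
···██·
··███·
··█^█·
···██·
gen 14: ······
······
···██·
··███·
··██>·
···██·
gen 15: ······
······
···██·
··██^·
··██··
···██·
gen 16: ······
······
···██·
··█<··
··██··
···██·
gen 17: ······
······
···██·
··█···
··█v··
···██·
gen 18: ······
······
···██·
··█···
··█·>·
···██·
gen 19: ······
······
···██·
··█···
··█·█·
···█v·
gen 20: ······
······
···██·
··█···
··█·█·
···█·>
gen 21: ·····v
······
···██·
··█···
··█·█·
···█·█
gen 22: ····<█
······
···██·
··█···
··█·█·
···█·█
gen 23: ····██
······
···██·
··█···
··█·█·
···█^█
gen 24: ····██
······
···██·
··█···
··█·█·
···██>
gen 25: ····██
······
···██·
··█···
··█·█^
···██·
gen 26: ····██
······
···██·
··█···
>·█·██
···██·
gen 27: ····██
······
···██·
··█···
█·█·██
v··██·
gen 28: ····██
······
···██·
··█···
█·█·██
█··██<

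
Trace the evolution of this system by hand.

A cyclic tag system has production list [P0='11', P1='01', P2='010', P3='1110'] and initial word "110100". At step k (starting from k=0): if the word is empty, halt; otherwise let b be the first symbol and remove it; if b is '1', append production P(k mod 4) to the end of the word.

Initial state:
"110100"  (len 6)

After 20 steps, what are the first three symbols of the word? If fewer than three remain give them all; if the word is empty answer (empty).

001

k=0  "110100"  (len 6)
k=1  "1010011"  (len 7)
k=2  "01001101"  (len 8)
k=3  "1001101"  (len 7)
k=4  "0011011110"  (len 10)
k=5  "011011110"  (len 9)
k=6  "11011110"  (len 8)
k=7  "1011110010"  (len 10)
k=8  "0111100101110"  (len 13)
k=9  "111100101110"  (len 12)
k=10  "1110010111001"  (len 13)
k=11  "110010111001010"  (len 15)
k=12  "100101110010101110"  (len 18)
k=13  "0010111001010111011"  (len 19)
k=14  "010111001010111011"  (len 18)
k=15  "10111001010111011"  (len 17)
k=16  "01110010101110111110"  (len 20)
k=17  "1110010101110111110"  (len 19)
k=18  "11001010111011111001"  (len 20)
k=19  "1001010111011111001010"  (len 22)
k=20  "0010101110111110010101110"  (len 25)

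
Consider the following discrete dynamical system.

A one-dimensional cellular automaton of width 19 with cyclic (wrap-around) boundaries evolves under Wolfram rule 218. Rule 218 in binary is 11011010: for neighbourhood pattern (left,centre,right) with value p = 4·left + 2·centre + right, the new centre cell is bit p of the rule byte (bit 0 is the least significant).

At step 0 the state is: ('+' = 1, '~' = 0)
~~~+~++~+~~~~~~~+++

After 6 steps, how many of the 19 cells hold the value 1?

0) ~~~+~++~+~~~~~~~+++
1) +~+~~++~~+~~~~~++++
2) +~~++++++~+~~~+++++
3) +++++++++~~+~++++++
4) +++++++++++~~++++++
5) +++++++++++++++++++
6) +++++++++++++++++++

19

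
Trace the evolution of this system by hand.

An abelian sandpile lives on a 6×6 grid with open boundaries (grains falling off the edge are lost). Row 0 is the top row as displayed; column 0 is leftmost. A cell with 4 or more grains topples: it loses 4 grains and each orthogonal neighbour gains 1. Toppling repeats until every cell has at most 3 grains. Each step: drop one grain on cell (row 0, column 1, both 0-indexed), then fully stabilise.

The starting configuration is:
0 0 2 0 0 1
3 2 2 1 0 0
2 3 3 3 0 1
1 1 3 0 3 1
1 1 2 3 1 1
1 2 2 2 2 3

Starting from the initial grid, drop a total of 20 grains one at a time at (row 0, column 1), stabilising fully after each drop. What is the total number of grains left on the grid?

61

0) 0 0 2 0 0 1
3 2 2 1 0 0
2 3 3 3 0 1
1 1 3 0 3 1
1 1 2 3 1 1
1 2 2 2 2 3
1) 0 1 2 0 0 1
3 2 2 1 0 0
2 3 3 3 0 1
1 1 3 0 3 1
1 1 2 3 1 1
1 2 2 2 2 3
2) 0 2 2 0 0 1
3 2 2 1 0 0
2 3 3 3 0 1
1 1 3 0 3 1
1 1 2 3 1 1
1 2 2 2 2 3
3) 0 3 2 0 0 1
3 2 2 1 0 0
2 3 3 3 0 1
1 1 3 0 3 1
1 1 2 3 1 1
1 2 2 2 2 3
4) 1 0 3 0 0 1
3 3 2 1 0 0
2 3 3 3 0 1
1 1 3 0 3 1
1 1 2 3 1 1
1 2 2 2 2 3
5) 1 1 3 0 0 1
3 3 2 1 0 0
2 3 3 3 0 1
1 1 3 0 3 1
1 1 2 3 1 1
1 2 2 2 2 3
6) 1 2 3 0 0 1
3 3 2 1 0 0
2 3 3 3 0 1
1 1 3 0 3 1
1 1 2 3 1 1
1 2 2 2 2 3
7) 1 3 3 0 0 1
3 3 2 1 0 0
2 3 3 3 0 1
1 1 3 0 3 1
1 1 2 3 1 1
1 2 2 2 2 3
8) 3 2 1 1 0 1
1 3 1 3 0 0
0 2 3 0 1 1
2 3 0 2 3 1
1 1 3 3 1 1
1 2 2 2 2 3
9) 3 3 1 1 0 1
1 3 1 3 0 0
0 2 3 0 1 1
2 3 0 2 3 1
1 1 3 3 1 1
1 2 2 2 2 3
10) 0 2 2 1 0 1
3 0 2 3 0 0
0 3 3 0 1 1
2 3 0 2 3 1
1 1 3 3 1 1
1 2 2 2 2 3
11) 0 3 2 1 0 1
3 0 2 3 0 0
0 3 3 0 1 1
2 3 0 2 3 1
1 1 3 3 1 1
1 2 2 2 2 3
12) 1 0 3 1 0 1
3 1 2 3 0 0
0 3 3 0 1 1
2 3 0 2 3 1
1 1 3 3 1 1
1 2 2 2 2 3
13) 1 1 3 1 0 1
3 1 2 3 0 0
0 3 3 0 1 1
2 3 0 2 3 1
1 1 3 3 1 1
1 2 2 2 2 3
14) 1 2 3 1 0 1
3 1 2 3 0 0
0 3 3 0 1 1
2 3 0 2 3 1
1 1 3 3 1 1
1 2 2 2 2 3
15) 1 3 3 1 0 1
3 1 2 3 0 0
0 3 3 0 1 1
2 3 0 2 3 1
1 1 3 3 1 1
1 2 2 2 2 3
16) 2 1 0 2 0 1
3 2 3 3 0 0
0 3 3 0 1 1
2 3 0 2 3 1
1 1 3 3 1 1
1 2 2 2 2 3
17) 2 2 0 2 0 1
3 2 3 3 0 0
0 3 3 0 1 1
2 3 0 2 3 1
1 1 3 3 1 1
1 2 2 2 2 3
18) 2 3 0 2 0 1
3 2 3 3 0 0
0 3 3 0 1 1
2 3 0 2 3 1
1 1 3 3 1 1
1 2 2 2 2 3
19) 3 0 1 2 0 1
3 3 3 3 0 0
0 3 3 0 1 1
2 3 0 2 3 1
1 1 3 3 1 1
1 2 2 2 2 3
20) 3 1 1 2 0 1
3 3 3 3 0 0
0 3 3 0 1 1
2 3 0 2 3 1
1 1 3 3 1 1
1 2 2 2 2 3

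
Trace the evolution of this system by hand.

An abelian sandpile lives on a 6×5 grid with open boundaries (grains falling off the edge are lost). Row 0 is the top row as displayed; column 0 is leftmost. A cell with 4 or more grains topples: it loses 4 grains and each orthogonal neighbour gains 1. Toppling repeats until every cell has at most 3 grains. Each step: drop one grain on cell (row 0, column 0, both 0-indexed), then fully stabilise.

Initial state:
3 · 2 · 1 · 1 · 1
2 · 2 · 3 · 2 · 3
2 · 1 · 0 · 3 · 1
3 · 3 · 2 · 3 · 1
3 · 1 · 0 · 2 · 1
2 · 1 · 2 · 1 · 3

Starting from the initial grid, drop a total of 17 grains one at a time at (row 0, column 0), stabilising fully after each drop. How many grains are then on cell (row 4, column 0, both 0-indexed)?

0

t=0: 3 · 2 · 1 · 1 · 1
2 · 2 · 3 · 2 · 3
2 · 1 · 0 · 3 · 1
3 · 3 · 2 · 3 · 1
3 · 1 · 0 · 2 · 1
2 · 1 · 2 · 1 · 3
t=1: 0 · 3 · 1 · 1 · 1
3 · 2 · 3 · 2 · 3
2 · 1 · 0 · 3 · 1
3 · 3 · 2 · 3 · 1
3 · 1 · 0 · 2 · 1
2 · 1 · 2 · 1 · 3
t=2: 1 · 3 · 1 · 1 · 1
3 · 2 · 3 · 2 · 3
2 · 1 · 0 · 3 · 1
3 · 3 · 2 · 3 · 1
3 · 1 · 0 · 2 · 1
2 · 1 · 2 · 1 · 3
t=3: 2 · 3 · 1 · 1 · 1
3 · 2 · 3 · 2 · 3
2 · 1 · 0 · 3 · 1
3 · 3 · 2 · 3 · 1
3 · 1 · 0 · 2 · 1
2 · 1 · 2 · 1 · 3
t=4: 3 · 3 · 1 · 1 · 1
3 · 2 · 3 · 2 · 3
2 · 1 · 0 · 3 · 1
3 · 3 · 2 · 3 · 1
3 · 1 · 0 · 2 · 1
2 · 1 · 2 · 1 · 3
t=5: 2 · 1 · 3 · 1 · 1
1 · 1 · 0 · 3 · 3
3 · 2 · 1 · 3 · 1
3 · 3 · 2 · 3 · 1
3 · 1 · 0 · 2 · 1
2 · 1 · 2 · 1 · 3
t=6: 3 · 1 · 3 · 1 · 1
1 · 1 · 0 · 3 · 3
3 · 2 · 1 · 3 · 1
3 · 3 · 2 · 3 · 1
3 · 1 · 0 · 2 · 1
2 · 1 · 2 · 1 · 3
t=7: 0 · 2 · 3 · 1 · 1
2 · 1 · 0 · 3 · 3
3 · 2 · 1 · 3 · 1
3 · 3 · 2 · 3 · 1
3 · 1 · 0 · 2 · 1
2 · 1 · 2 · 1 · 3
t=8: 1 · 2 · 3 · 1 · 1
2 · 1 · 0 · 3 · 3
3 · 2 · 1 · 3 · 1
3 · 3 · 2 · 3 · 1
3 · 1 · 0 · 2 · 1
2 · 1 · 2 · 1 · 3
t=9: 2 · 2 · 3 · 1 · 1
2 · 1 · 0 · 3 · 3
3 · 2 · 1 · 3 · 1
3 · 3 · 2 · 3 · 1
3 · 1 · 0 · 2 · 1
2 · 1 · 2 · 1 · 3
t=10: 3 · 2 · 3 · 1 · 1
2 · 1 · 0 · 3 · 3
3 · 2 · 1 · 3 · 1
3 · 3 · 2 · 3 · 1
3 · 1 · 0 · 2 · 1
2 · 1 · 2 · 1 · 3
t=11: 0 · 3 · 3 · 1 · 1
3 · 1 · 0 · 3 · 3
3 · 2 · 1 · 3 · 1
3 · 3 · 2 · 3 · 1
3 · 1 · 0 · 2 · 1
2 · 1 · 2 · 1 · 3
t=12: 1 · 3 · 3 · 1 · 1
3 · 1 · 0 · 3 · 3
3 · 2 · 1 · 3 · 1
3 · 3 · 2 · 3 · 1
3 · 1 · 0 · 2 · 1
2 · 1 · 2 · 1 · 3
t=13: 2 · 3 · 3 · 1 · 1
3 · 1 · 0 · 3 · 3
3 · 2 · 1 · 3 · 1
3 · 3 · 2 · 3 · 1
3 · 1 · 0 · 2 · 1
2 · 1 · 2 · 1 · 3
t=14: 3 · 3 · 3 · 1 · 1
3 · 1 · 0 · 3 · 3
3 · 2 · 1 · 3 · 1
3 · 3 · 2 · 3 · 1
3 · 1 · 0 · 2 · 1
2 · 1 · 2 · 1 · 3
t=15: 2 · 2 · 0 · 2 · 1
2 · 0 · 2 · 3 · 3
2 · 1 · 2 · 3 · 1
2 · 1 · 3 · 3 · 1
0 · 3 · 0 · 2 · 1
3 · 1 · 2 · 1 · 3
t=16: 3 · 2 · 0 · 2 · 1
2 · 0 · 2 · 3 · 3
2 · 1 · 2 · 3 · 1
2 · 1 · 3 · 3 · 1
0 · 3 · 0 · 2 · 1
3 · 1 · 2 · 1 · 3
t=17: 0 · 3 · 0 · 2 · 1
3 · 0 · 2 · 3 · 3
2 · 1 · 2 · 3 · 1
2 · 1 · 3 · 3 · 1
0 · 3 · 0 · 2 · 1
3 · 1 · 2 · 1 · 3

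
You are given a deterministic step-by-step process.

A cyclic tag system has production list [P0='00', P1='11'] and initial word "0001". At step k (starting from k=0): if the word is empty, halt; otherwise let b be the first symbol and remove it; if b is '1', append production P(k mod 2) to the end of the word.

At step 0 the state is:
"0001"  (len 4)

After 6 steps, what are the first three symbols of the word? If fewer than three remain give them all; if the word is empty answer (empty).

001

0) "0001"  (len 4)
1) "001"  (len 3)
2) "01"  (len 2)
3) "1"  (len 1)
4) "11"  (len 2)
5) "100"  (len 3)
6) "0011"  (len 4)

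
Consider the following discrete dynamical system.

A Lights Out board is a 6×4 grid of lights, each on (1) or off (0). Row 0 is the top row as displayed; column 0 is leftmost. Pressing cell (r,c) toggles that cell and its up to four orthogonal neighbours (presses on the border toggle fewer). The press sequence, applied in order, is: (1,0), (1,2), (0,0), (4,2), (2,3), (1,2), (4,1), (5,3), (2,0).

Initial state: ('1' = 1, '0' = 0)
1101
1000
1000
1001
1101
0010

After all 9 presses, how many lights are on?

15

step 0: 1101
1000
1000
1001
1101
0010
step 1: 0101
0100
0000
1001
1101
0010
step 2: 0111
0011
0010
1001
1101
0010
step 3: 1011
1011
0010
1001
1101
0010
step 4: 1011
1011
0010
1011
1010
0000
step 5: 1011
1010
0001
1010
1010
0000
step 6: 1001
1101
0011
1010
1010
0000
step 7: 1001
1101
0011
1110
0100
0100
step 8: 1001
1101
0011
1110
0101
0111
step 9: 1001
0101
1111
0110
0101
0111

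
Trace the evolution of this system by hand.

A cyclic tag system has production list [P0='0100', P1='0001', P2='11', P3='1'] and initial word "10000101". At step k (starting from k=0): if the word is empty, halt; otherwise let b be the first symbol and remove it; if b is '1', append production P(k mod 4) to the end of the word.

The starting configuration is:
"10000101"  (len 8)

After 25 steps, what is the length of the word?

10

k=0  "10000101"  (len 8)
k=1  "00001010100"  (len 11)
k=2  "0001010100"  (len 10)
k=3  "001010100"  (len 9)
k=4  "01010100"  (len 8)
k=5  "1010100"  (len 7)
k=6  "0101000001"  (len 10)
k=7  "101000001"  (len 9)
k=8  "010000011"  (len 9)
k=9  "10000011"  (len 8)
k=10  "00000110001"  (len 11)
k=11  "0000110001"  (len 10)
k=12  "000110001"  (len 9)
k=13  "00110001"  (len 8)
k=14  "0110001"  (len 7)
k=15  "110001"  (len 6)
k=16  "100011"  (len 6)
k=17  "000110100"  (len 9)
k=18  "00110100"  (len 8)
k=19  "0110100"  (len 7)
k=20  "110100"  (len 6)
k=21  "101000100"  (len 9)
k=22  "010001000001"  (len 12)
k=23  "10001000001"  (len 11)
k=24  "00010000011"  (len 11)
k=25  "0010000011"  (len 10)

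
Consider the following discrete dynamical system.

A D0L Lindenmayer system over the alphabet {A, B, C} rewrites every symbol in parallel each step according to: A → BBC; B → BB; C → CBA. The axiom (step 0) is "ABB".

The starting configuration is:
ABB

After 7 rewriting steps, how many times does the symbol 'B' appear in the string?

t=0: ABB
t=1: BBCBBBB
t=2: BBBBCBABBBBBBBB
t=3: BBBBBBBBCBABBBBCBBBBBBBBBBBBBBBB
t=4: BBBBBBBBBBBBBBBBCBABBBBCBBBBBBBBCBABBBBBBBBBBBBBBBBBBBBBBBBBBBBBBBB
t=5: BBBBBBBBBBBBBBBBBBBBBBBBBBBBBBBBCBABBBBCBBBBBBBBCBABBBBBBB…BBBBBBBBBBBBBBBBBBBBBBBBBBBBBBBBBBBBBBBBBBBBBBBBBBBBBBBBBB  (len 139)
t=6: BBBBBBBBBBBBBBBBBBBBBBBBBBBBBBBBBBBBBBBBBBBBBBBBBBBBBBBBBB…BBBBBBBBBBBBBBBBBBBBBBBBBBBBBBBBBBBBBBBBBBBBBBBBBBBBBBBBBB  (len 286)
t=7: BBBBBBBBBBBBBBBBBBBBBBBBBBBBBBBBBBBBBBBBBBBBBBBBBBBBBBBBBB…BBBBBBBBBBBBBBBBBBBBBBBBBBBBBBBBBBBBBBBBBBBBBBBBBBBBBBBBBB  (len 585)

564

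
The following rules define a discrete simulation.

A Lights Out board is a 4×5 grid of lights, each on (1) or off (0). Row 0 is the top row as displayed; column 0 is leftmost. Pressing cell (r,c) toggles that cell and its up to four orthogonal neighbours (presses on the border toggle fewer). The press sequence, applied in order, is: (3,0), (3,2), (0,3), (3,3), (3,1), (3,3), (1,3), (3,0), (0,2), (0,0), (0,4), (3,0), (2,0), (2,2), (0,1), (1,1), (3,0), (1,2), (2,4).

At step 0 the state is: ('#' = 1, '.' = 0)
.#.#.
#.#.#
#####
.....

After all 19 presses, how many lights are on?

8

[0] .#.#.
#.#.#
#####
.....
[1] .#.#.
#.#.#
.####
##...
[2] .#.#.
#.#.#
.#.##
#.##.
[3] .##.#
#.###
.#.##
#.##.
[4] .##.#
#.###
.#..#
#...#
[5] .##.#
#.###
....#
.##.#
[6] .##.#
#.###
...##
.#.#.
[7] .####
#....
....#
.#.#.
[8] .####
#....
#...#
#..#.
[9] ....#
#.#..
#...#
#..#.
[10] ##..#
..#..
#...#
#..#.
[11] ##.#.
..#.#
#...#
#..#.
[12] ##.#.
..#.#
....#
.#.#.
[13] ##.#.
#.#.#
##..#
##.#.
[14] ##.#.
#...#
#.###
####.
[15] ..##.
##..#
#.###
####.
[16] .###.
..#.#
#####
####.
[17] .###.
..#.#
.####
..##.
[18] .#.#.
.#.##
.#.##
..##.
[19] .#.#.
.#.#.
.#...
..###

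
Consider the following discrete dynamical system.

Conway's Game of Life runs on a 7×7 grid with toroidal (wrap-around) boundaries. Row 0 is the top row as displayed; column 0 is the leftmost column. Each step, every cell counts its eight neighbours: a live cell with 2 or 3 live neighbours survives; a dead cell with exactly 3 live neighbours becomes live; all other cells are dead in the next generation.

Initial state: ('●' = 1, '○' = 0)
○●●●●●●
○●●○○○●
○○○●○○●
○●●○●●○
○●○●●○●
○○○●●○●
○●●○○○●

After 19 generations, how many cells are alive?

step 0: ○●●●●●●
○●●○○○●
○○○●○○●
○●●○●●○
○●○●●○●
○○○●●○●
○●●○○○●
step 1: ○○○○●○●
○●○○○○●
○○○●●○●
○●○○○○●
○●○○○○●
○●○○●○●
○●○○○○●
step 2: ○○○○○○●
○○○●●○●
○○●○○○●
○○●○○○●
○●●○○○●
○●●○○○●
○○○○○○●
step 3: ●○○○○○●
●○○●○○●
●○●○○○●
○○●●○●●
○○○●○●●
○●●○○●●
○○○○○●●
step 4: ○○○○○○○
○○○○○●○
○○●○●○○
○●●●○○○
○●○●○○○
○○●○○○○
○●○○○○○
step 5: ○○○○○○○
○○○○○○○
○●●○●○○
○●○○●○○
○●○●○○○
○●●○○○○
○○○○○○○
step 6: ○○○○○○○
○○○○○○○
○●●●○○○
●●○○●○○
●●○●○○○
○●●○○○○
○○○○○○○
step 7: ○○○○○○○
○○●○○○○
●●●●○○○
○○○○●○○
○○○●○○○
●●●○○○○
○○○○○○○
step 8: ○○○○○○○
○○●●○○○
○●●●○○○
○●○○●○○
○●●●○○○
○●●○○○○
○●○○○○○
step 9: ○○●○○○○
○●○●○○○
○●○○●○○
●○○○●○○
●○○●○○○
●○○●○○○
○●●○○○○
step 10: ○○○●○○○
○●○●○○○
●●●●●○○
●●○●●○○
●●○●●○●
●○○●○○○
○●●●○○○
step 11: ○●○●●○○
●●○○○○○
○○○○○○○
○○○○○○○
○○○○○●●
○○○○○○●
○●○●●○○
step 12: ○●○●●○○
●●●○○○○
○○○○○○○
○○○○○○○
○○○○○●●
●○○○●○●
●○○●●●○
step 13: ○○○○○●●
●●●●○○○
○●○○○○○
○○○○○○○
●○○○○●●
●○○●○○○
●●●○○○○
step 14: ○○○●○○●
●●●○○○●
●●○○○○○
●○○○○○●
●○○○○○●
○○●○○○○
●●●○○○○
step 15: ○○○●○○●
○○●○○○●
○○●○○○○
○○○○○○○
●●○○○○●
○○●○○○●
●●●●○○○
step 16: ○○○●○○●
○○●●○○○
○○○○○○○
●●○○○○○
●●○○○○●
○○○●○○●
●●○●○○●
step 17: ○●○●●○●
○○●●○○○
○●●○○○○
○●○○○○●
○●●○○○●
○○○○○●○
○○○●●●●
step 18: ●○○○○○●
●○○○●○○
●●○●○○○
○○○○○○○
○●●○○●●
●○●●○○○
●○●●○○●
step 19: ○○○●○●○
○○○○○○○
●●○○○○○
○○○○○○●
●●●●○○●
○○○○●●○
○○●●○○○

14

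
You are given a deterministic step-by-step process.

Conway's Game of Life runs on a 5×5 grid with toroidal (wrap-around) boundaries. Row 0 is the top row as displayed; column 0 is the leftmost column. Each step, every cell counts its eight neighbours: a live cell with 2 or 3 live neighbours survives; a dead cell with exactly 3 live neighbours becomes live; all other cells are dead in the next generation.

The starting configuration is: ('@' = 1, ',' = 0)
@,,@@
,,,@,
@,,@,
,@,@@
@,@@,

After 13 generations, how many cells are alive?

1

step 0: @,,@@
,,,@,
@,,@,
,@,@@
@,@@,
step 1: @@,,,
@,@@,
@,,@,
,@,,,
,,,,,
step 2: @@@,@
@,@@,
@,,@,
,,,,,
@@,,,
step 3: ,,,,,
,,,,,
,@@@,
@@,,@
,,@,@
step 4: ,,,,,
,,@,,
,@@@@
,,,,@
,@,@@
step 5: ,,@@,
,@@,,
@@@,@
,@,,,
@,,@@
step 6: @,,,,
,,,,@
,,,@,
,,,,,
@@,@@
step 7: ,@,@,
,,,,@
,,,,,
@,@@,
@@,,@
step 8: ,@@@,
,,,,,
,,,@@
@,@@,
,,,,,
step 9: ,,@,,
,,,,@
,,@@@
,,@@,
,,,,@
step 10: ,,,@,
,,@,@
,,@,@
,,@,,
,,@,,
step 11: ,,@@,
,,@,@
,@@,,
,@@,,
,,@@,
step 12: ,@,,@
,,,,,
@,,,,
,,,,,
,,,,,
step 13: ,,,,,
@,,,,
,,,,,
,,,,,
,,,,,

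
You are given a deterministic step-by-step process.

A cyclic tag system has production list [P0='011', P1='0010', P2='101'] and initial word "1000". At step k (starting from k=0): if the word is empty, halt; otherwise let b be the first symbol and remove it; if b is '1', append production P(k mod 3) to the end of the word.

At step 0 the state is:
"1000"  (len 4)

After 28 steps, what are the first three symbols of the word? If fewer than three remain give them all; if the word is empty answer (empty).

k=0  "1000"  (len 4)
k=1  "000011"  (len 6)
k=2  "00011"  (len 5)
k=3  "0011"  (len 4)
k=4  "011"  (len 3)
k=5  "11"  (len 2)
k=6  "1101"  (len 4)
k=7  "101011"  (len 6)
k=8  "010110010"  (len 9)
k=9  "10110010"  (len 8)
k=10  "0110010011"  (len 10)
k=11  "110010011"  (len 9)
k=12  "10010011101"  (len 11)
k=13  "0010011101011"  (len 13)
k=14  "010011101011"  (len 12)
k=15  "10011101011"  (len 11)
k=16  "0011101011011"  (len 13)
k=17  "011101011011"  (len 12)
k=18  "11101011011"  (len 11)
k=19  "1101011011011"  (len 13)
k=20  "1010110110110010"  (len 16)
k=21  "010110110110010101"  (len 18)
k=22  "10110110110010101"  (len 17)
k=23  "01101101100101010010"  (len 20)
k=24  "1101101100101010010"  (len 19)
k=25  "101101100101010010011"  (len 21)
k=26  "011011001010100100110010"  (len 24)
k=27  "11011001010100100110010"  (len 23)
k=28  "1011001010100100110010011"  (len 25)

101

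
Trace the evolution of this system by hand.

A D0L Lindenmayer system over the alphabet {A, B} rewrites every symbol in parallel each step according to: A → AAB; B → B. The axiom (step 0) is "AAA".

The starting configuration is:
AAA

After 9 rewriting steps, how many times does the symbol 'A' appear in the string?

1536

t=0: AAA
t=1: AABAABAAB
t=2: AABAABBAABAABBAABAABB
t=3: AABAABBAABAABBBAABAABBAABAABBBAABAABBAABAABBB
t=4: AABAABBAABAABBBAABAABBAABAABBBBAABAABBAABAABBBAABAABBAABAABBBBAABAABBAABAABBBAABAABBAABAABBBB
t=5: AABAABBAABAABBBAABAABBAABAABBBBAABAABBAABAABBBAABAABBAABAA…BBAABAABBBAABAABBAABAABBBBAABAABBAABAABBBAABAABBAABAABBBBB  (len 189)
t=6: AABAABBAABAABBBAABAABBAABAABBBBAABAABBAABAABBBAABAABBAABAA…BAABAABBBAABAABBAABAABBBBAABAABBAABAABBBAABAABBAABAABBBBBB  (len 381)
t=7: AABAABBAABAABBBAABAABBAABAABBBBAABAABBAABAABBBAABAABBAABAA…AABAABBBAABAABBAABAABBBBAABAABBAABAABBBAABAABBAABAABBBBBBB  (len 765)
t=8: AABAABBAABAABBBAABAABBAABAABBBBAABAABBAABAABBBAABAABBAABAA…ABAABBBAABAABBAABAABBBBAABAABBAABAABBBAABAABBAABAABBBBBBBB  (len 1533)
t=9: AABAABBAABAABBBAABAABBAABAABBBBAABAABBAABAABBBAABAABBAABAA…BAABBBAABAABBAABAABBBBAABAABBAABAABBBAABAABBAABAABBBBBBBBB  (len 3069)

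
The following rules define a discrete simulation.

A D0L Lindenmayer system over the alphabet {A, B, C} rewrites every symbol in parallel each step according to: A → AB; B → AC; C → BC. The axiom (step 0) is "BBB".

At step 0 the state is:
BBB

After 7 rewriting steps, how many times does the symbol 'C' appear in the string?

129

k=0  BBB
k=1  ACACAC
k=2  ABBCABBCABBC
k=3  ABACACBCABACACBCABACACBC
k=4  ABACABBCABBCACBCABACABBCABBCACBCABACABBCABBCACBC
k=5  ABACABBCABACACBCABACACBCABBCACBCABACABBCABACACBCABACACBCABBCACBCABACABBCABACACBCABACACBCABBCACBC
k=6  ABACABBCABACACBCABACABBCABBCACBCABACABBCABBCACBCABACACBCAB…BCABACACBCABACABBCABBCACBCABACABBCABBCACBCABACACBCABBCACBC  (len 192)
k=7  ABACABBCABACACBCABACABBCABBCACBCABACABBCABACACBCABACACBCAB…BCABACACBCABACACBCABBCACBCABACABBCABBCACBCABACACBCABBCACBC  (len 384)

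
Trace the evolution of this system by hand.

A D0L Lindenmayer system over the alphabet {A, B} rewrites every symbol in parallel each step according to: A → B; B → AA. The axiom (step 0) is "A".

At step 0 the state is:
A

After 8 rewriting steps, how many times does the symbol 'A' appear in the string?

t=0: A
t=1: B
t=2: AA
t=3: BB
t=4: AAAA
t=5: BBBB
t=6: AAAAAAAA
t=7: BBBBBBBB
t=8: AAAAAAAAAAAAAAAA

16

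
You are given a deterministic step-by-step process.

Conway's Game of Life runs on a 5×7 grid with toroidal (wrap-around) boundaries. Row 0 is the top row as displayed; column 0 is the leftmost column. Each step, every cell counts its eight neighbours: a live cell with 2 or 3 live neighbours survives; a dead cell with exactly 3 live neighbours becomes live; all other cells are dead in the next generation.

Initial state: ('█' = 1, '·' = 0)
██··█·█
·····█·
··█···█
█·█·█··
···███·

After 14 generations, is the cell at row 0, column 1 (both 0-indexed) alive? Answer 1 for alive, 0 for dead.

1

k=0  ██··█·█
·····█·
··█···█
█·█·█··
···███·
k=1  █··█··█
·█···█·
·█·█·██
·██·█·█
··█····
k=2  ███···█
·█···█·
·█·█··█
·█··█·█
··█··██
k=3  ··█····
·····█·
·█··█·█
·█·██·█
··██···
k=4  ··██···
·····█·
··███·█
·█··█··
·█··█··
k=5  ··███··
·····█·
··███··
██··█··
·█··█··
k=6  ··████·
·····█·
·█████·
██··██·
██··██·
k=7  ·███···
·█····█
████···
·······
█······
k=8  ·██····
·······
███····
█·█····
·██····
k=9  ·██····
█······
█·█····
█··█···
█··█···
k=10  ███····
█·█····
█·····█
█·██··█
█··█···
k=11  █·██··█
··█····
··██···
··██···
···█···
k=12  ·███···
·······
·█·····
····█··
·█··█··
k=13  ·███···
·█·····
·······
·······
·█··█··
k=14  ██·█···
·█·····
·······
·······
·█·█···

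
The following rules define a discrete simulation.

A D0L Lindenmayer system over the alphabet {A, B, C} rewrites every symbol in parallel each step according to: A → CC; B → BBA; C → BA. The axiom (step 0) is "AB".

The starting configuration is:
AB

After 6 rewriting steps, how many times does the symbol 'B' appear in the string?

220

step 0: AB
step 1: CCBBA
step 2: BABABBABBACC
step 3: BBACCBBACCBBABBACCBBABBACCBABA
step 4: BBABBACCBABABBABBACCBABABBABBACCBBABBACCBABABBABBACCBBABBACCBABABBACCBBACC
step 5: BBABBACCBBABBACCBABABBACCBBACCBBABBACCBBABBACCBABABBACCBBA…BABABBABBACCBBABBACCBABABBACCBBACCBBABBACCBABABBABBACCBABA  (len 184)
step 6: BBABBACCBBABBACCBABABBABBACCBBABBACCBABABBACCBBACCBBABBACC…ABBACCBBABBACCBABABBACCBBACCBBABBACCBBABBACCBABABBACCBBACC  (len 456)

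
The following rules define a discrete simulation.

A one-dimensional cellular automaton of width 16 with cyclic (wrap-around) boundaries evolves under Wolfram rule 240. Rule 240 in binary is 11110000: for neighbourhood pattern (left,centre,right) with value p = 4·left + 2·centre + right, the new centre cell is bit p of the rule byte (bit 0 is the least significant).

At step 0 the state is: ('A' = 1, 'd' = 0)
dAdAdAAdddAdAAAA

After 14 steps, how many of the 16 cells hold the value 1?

0) dAdAdAAdddAdAAAA
1) AdAdAdAAdddAdAAA
2) AAdAdAdAAdddAdAA
3) AAAdAdAdAAdddAdA
4) AAAAdAdAdAAdddAd
5) dAAAAdAdAdAAdddA
6) AdAAAAdAdAdAAddd
7) dAdAAAAdAdAdAAdd
8) ddAdAAAAdAdAdAAd
9) dddAdAAAAdAdAdAA
10) AdddAdAAAAdAdAdA
11) AAdddAdAAAAdAdAd
12) dAAdddAdAAAAdAdA
13) AdAAdddAdAAAAdAd
14) dAdAAdddAdAAAAdA

9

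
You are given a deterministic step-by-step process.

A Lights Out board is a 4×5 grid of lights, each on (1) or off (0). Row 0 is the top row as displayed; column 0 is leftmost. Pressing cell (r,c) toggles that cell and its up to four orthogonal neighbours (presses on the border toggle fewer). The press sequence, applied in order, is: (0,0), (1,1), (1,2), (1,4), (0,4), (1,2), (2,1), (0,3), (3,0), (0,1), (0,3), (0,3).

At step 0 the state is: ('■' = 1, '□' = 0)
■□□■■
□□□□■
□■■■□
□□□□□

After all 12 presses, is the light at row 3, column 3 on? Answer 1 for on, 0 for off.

t=0: ■□□■■
□□□□■
□■■■□
□□□□□
t=1: □■□■■
■□□□■
□■■■□
□□□□□
t=2: □□□■■
□■■□■
□□■■□
□□□□□
t=3: □□■■■
□□□■■
□□□■□
□□□□□
t=4: □□■■□
□□□□□
□□□■■
□□□□□
t=5: □□■□■
□□□□■
□□□■■
□□□□□
t=6: □□□□■
□■■■■
□□■■■
□□□□□
t=7: □□□□■
□□■■■
■■□■■
□■□□□
t=8: □□■■□
□□■□■
■■□■■
□■□□□
t=9: □□■■□
□□■□■
□■□■■
■□□□□
t=10: ■■□■□
□■■□■
□■□■■
■□□□□
t=11: ■■■□■
□■■■■
□■□■■
■□□□□
t=12: ■■□■□
□■■□■
□■□■■
■□□□□

0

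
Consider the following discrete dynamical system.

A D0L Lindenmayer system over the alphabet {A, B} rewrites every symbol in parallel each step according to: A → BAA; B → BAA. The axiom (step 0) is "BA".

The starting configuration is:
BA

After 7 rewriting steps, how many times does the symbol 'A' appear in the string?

2916

gen 0: BA
gen 1: BAABAA
gen 2: BAABAABAABAABAABAA
gen 3: BAABAABAABAABAABAABAABAABAABAABAABAABAABAABAABAABAABAA
gen 4: BAABAABAABAABAABAABAABAABAABAABAABAABAABAABAABAABAABAABAAB…ABAABAABAABAABAABAABAABAABAABAABAABAABAABAABAABAABAABAABAA  (len 162)
gen 5: BAABAABAABAABAABAABAABAABAABAABAABAABAABAABAABAABAABAABAAB…ABAABAABAABAABAABAABAABAABAABAABAABAABAABAABAABAABAABAABAA  (len 486)
gen 6: BAABAABAABAABAABAABAABAABAABAABAABAABAABAABAABAABAABAABAAB…ABAABAABAABAABAABAABAABAABAABAABAABAABAABAABAABAABAABAABAA  (len 1458)
gen 7: BAABAABAABAABAABAABAABAABAABAABAABAABAABAABAABAABAABAABAAB…ABAABAABAABAABAABAABAABAABAABAABAABAABAABAABAABAABAABAABAA  (len 4374)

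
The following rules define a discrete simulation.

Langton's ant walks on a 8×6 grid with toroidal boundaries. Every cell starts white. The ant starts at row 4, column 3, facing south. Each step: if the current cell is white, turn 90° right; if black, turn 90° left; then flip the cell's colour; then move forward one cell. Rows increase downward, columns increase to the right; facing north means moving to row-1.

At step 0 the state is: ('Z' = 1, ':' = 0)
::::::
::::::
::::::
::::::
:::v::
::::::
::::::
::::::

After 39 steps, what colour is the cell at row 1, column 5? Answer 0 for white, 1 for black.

[0] ::::::
::::::
::::::
::::::
:::v::
::::::
::::::
::::::
[1] ::::::
::::::
::::::
::::::
::<Z::
::::::
::::::
::::::
[2] ::::::
::::::
::::::
::^:::
::ZZ::
::::::
::::::
::::::
[3] ::::::
::::::
::::::
::Z>::
::ZZ::
::::::
::::::
::::::
[4] ::::::
::::::
::::::
::ZZ::
::Zv::
::::::
::::::
::::::
[5] ::::::
::::::
::::::
::ZZ::
::Z:>:
::::::
::::::
::::::
[6] ::::::
::::::
::::::
::ZZ::
::Z:Z:
::::v:
::::::
::::::
[7] ::::::
::::::
::::::
::ZZ::
::Z:Z:
:::<Z:
::::::
::::::
[8] ::::::
::::::
::::::
::ZZ::
::Z^Z:
:::ZZ:
::::::
::::::
[9] ::::::
::::::
::::::
::ZZ::
::ZZ>:
:::ZZ:
::::::
::::::
[10] ::::::
::::::
::::::
::ZZ^:
::ZZ::
:::ZZ:
::::::
::::::
[11] ::::::
::::::
::::::
::ZZZ>
::ZZ::
:::ZZ:
::::::
::::::
[12] ::::::
::::::
::::::
::ZZZZ
::ZZ:v
:::ZZ:
::::::
::::::
[13] ::::::
::::::
::::::
::ZZZZ
::ZZ<Z
:::ZZ:
::::::
::::::
[14] ::::::
::::::
::::::
::ZZ^Z
::ZZZZ
:::ZZ:
::::::
::::::
[15] ::::::
::::::
::::::
::Z<:Z
::ZZZZ
:::ZZ:
::::::
::::::
[16] ::::::
::::::
::::::
::Z::Z
::ZvZZ
:::ZZ:
::::::
::::::
[17] ::::::
::::::
::::::
::Z::Z
::Z:>Z
:::ZZ:
::::::
::::::
[18] ::::::
::::::
::::::
::Z:^Z
::Z::Z
:::ZZ:
::::::
::::::
[19] ::::::
::::::
::::::
::Z:Z>
::Z::Z
:::ZZ:
::::::
::::::
[20] ::::::
::::::
:::::^
::Z:Z:
::Z::Z
:::ZZ:
::::::
::::::
[21] ::::::
::::::
>::::Z
::Z:Z:
::Z::Z
:::ZZ:
::::::
::::::
[22] ::::::
::::::
Z::::Z
v:Z:Z:
::Z::Z
:::ZZ:
::::::
::::::
[23] ::::::
::::::
Z::::Z
Z:Z:Z<
::Z::Z
:::ZZ:
::::::
::::::
[24] ::::::
::::::
Z::::^
Z:Z:ZZ
::Z::Z
:::ZZ:
::::::
::::::
[25] ::::::
::::::
Z:::<:
Z:Z:ZZ
::Z::Z
:::ZZ:
::::::
::::::
[26] ::::::
::::^:
Z:::Z:
Z:Z:ZZ
::Z::Z
:::ZZ:
::::::
::::::
[27] ::::::
::::Z>
Z:::Z:
Z:Z:ZZ
::Z::Z
:::ZZ:
::::::
::::::
[28] ::::::
::::ZZ
Z:::Zv
Z:Z:ZZ
::Z::Z
:::ZZ:
::::::
::::::
[29] ::::::
::::ZZ
Z:::<Z
Z:Z:ZZ
::Z::Z
:::ZZ:
::::::
::::::
[30] ::::::
::::ZZ
Z::::Z
Z:Z:vZ
::Z::Z
:::ZZ:
::::::
::::::
[31] ::::::
::::ZZ
Z::::Z
Z:Z::>
::Z::Z
:::ZZ:
::::::
::::::
[32] ::::::
::::ZZ
Z::::^
Z:Z:::
::Z::Z
:::ZZ:
::::::
::::::
[33] ::::::
::::ZZ
Z:::<:
Z:Z:::
::Z::Z
:::ZZ:
::::::
::::::
[34] ::::::
::::^Z
Z:::Z:
Z:Z:::
::Z::Z
:::ZZ:
::::::
::::::
[35] ::::::
:::<:Z
Z:::Z:
Z:Z:::
::Z::Z
:::ZZ:
::::::
::::::
[36] :::^::
:::Z:Z
Z:::Z:
Z:Z:::
::Z::Z
:::ZZ:
::::::
::::::
[37] :::Z>:
:::Z:Z
Z:::Z:
Z:Z:::
::Z::Z
:::ZZ:
::::::
::::::
[38] :::ZZ:
:::ZvZ
Z:::Z:
Z:Z:::
::Z::Z
:::ZZ:
::::::
::::::
[39] :::ZZ:
:::<ZZ
Z:::Z:
Z:Z:::
::Z::Z
:::ZZ:
::::::
::::::

1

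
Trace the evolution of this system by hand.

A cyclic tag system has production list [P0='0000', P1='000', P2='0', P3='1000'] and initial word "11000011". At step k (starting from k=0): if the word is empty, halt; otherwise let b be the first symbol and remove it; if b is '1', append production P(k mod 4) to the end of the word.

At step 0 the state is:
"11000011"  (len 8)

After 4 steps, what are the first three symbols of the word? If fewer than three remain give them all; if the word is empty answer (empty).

k=0  "11000011"  (len 8)
k=1  "10000110000"  (len 11)
k=2  "0000110000000"  (len 13)
k=3  "000110000000"  (len 12)
k=4  "00110000000"  (len 11)

001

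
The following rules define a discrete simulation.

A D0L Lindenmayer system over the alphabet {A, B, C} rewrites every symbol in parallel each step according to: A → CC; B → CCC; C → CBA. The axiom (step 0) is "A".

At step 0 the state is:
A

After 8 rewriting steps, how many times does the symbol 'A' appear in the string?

[0] A
[1] CC
[2] CBACBA
[3] CBACCCCCCBACCCCC
[4] CBACCCCCCBACBACBACBACBACBACCCCCCBACBACBACBACBA
[5] CBACCCCCCBACBACBACBACBACBACCCCCCBACCCCCCBACCCCCCBACCCCCCBA…CCCCBACBACBACBACBACBACCCCCCBACCCCCCBACCCCCCBACCCCCCBACCCCC  (len 126)
[6] CBACCCCCCBACBACBACBACBACBACCCCCCBACCCCCCBACCCCCCBACCCCCCBA…CBACBACBACBACBACCCCCCBACBACBACBACBACBACCCCCCBACBACBACBACBA  (len 356)
[7] CBACCCCCCBACBACBACBACBACBACCCCCCBACCCCCCBACCCCCCBACCCCCCBA…CCCCBACBACBACBACBACBACCCCCCBACCCCCCBACCCCCCBACCCCCCBACCCCC  (len 986)
[8] CBACCCCCCBACBACBACBACBACBACCCCCCBACCCCCCBACCCCCCBACCCCCCBA…CBACBACBACBACBACCCCCCBACBACBACBACBACBACCCCCCBACBACBACBACBA  (len 2766)

602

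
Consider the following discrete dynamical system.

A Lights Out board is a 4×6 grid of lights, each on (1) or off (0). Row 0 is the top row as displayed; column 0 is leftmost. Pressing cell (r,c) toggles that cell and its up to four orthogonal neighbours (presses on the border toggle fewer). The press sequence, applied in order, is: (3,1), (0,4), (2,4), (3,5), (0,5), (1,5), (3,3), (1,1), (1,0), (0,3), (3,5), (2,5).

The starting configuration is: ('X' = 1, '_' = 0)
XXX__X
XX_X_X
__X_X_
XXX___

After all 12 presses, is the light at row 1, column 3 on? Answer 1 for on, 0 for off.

0

step 0: XXX__X
XX_X_X
__X_X_
XXX___
step 1: XXX__X
XX_X_X
_XX_X_
______
step 2: XXXXX_
XX_XXX
_XX_X_
______
step 3: XXXXX_
XX_X_X
_XXX_X
____X_
step 4: XXXXX_
XX_X_X
_XXX__
_____X
step 5: XXXX_X
XX_X__
_XXX__
_____X
step 6: XXXX__
XX_XXX
_XXX_X
_____X
step 7: XXXX__
XX_XXX
_XX__X
__XXXX
step 8: X_XX__
__XXXX
__X__X
__XXXX
step 9: __XX__
XXXXXX
X_X__X
__XXXX
step 10: ____X_
XXX_XX
X_X__X
__XXXX
step 11: ____X_
XXX_XX
X_X___
__XX__
step 12: ____X_
XXX_X_
X_X_XX
__XX_X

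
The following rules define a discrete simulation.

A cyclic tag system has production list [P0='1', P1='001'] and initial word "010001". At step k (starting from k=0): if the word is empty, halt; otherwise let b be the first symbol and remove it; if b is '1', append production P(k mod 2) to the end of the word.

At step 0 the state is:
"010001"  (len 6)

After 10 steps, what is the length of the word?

3

t=0: "010001"  (len 6)
t=1: "10001"  (len 5)
t=2: "0001001"  (len 7)
t=3: "001001"  (len 6)
t=4: "01001"  (len 5)
t=5: "1001"  (len 4)
t=6: "001001"  (len 6)
t=7: "01001"  (len 5)
t=8: "1001"  (len 4)
t=9: "0011"  (len 4)
t=10: "011"  (len 3)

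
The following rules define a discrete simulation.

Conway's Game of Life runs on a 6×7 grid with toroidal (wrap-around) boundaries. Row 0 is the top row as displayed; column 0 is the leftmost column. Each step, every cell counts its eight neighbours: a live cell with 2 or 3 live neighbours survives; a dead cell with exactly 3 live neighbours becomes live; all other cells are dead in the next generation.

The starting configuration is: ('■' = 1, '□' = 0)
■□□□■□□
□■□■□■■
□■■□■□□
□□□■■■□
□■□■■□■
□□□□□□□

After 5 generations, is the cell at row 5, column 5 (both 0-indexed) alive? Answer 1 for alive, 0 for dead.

step 0: ■□□□■□□
□■□■□■■
□■■□■□□
□□□■■■□
□■□■■□■
□□□□□□□
step 1: ■□□□■■■
□■□■□■■
■■□□□□■
■■□□□□□
□□■■□□□
■□□■■■□
step 2: □■■□□□□
□■■□□□□
□□□□□■□
□□□□□□■
■□■■□□■
■■■□□□□
step 3: □□□■□□□
□■■□□□□
□□□□□□□
■□□□□■■
□□■■□□■
□□□□□□■
step 4: □□■□□□□
□□■□□□□
■■□□□□■
■□□□□■■
□□□□□□□
□□■■□□□
step 5: □■■□□□□
■□■□□□□
□■□□□■□
□■□□□■□
□□□□□□■
□□■■□□□

0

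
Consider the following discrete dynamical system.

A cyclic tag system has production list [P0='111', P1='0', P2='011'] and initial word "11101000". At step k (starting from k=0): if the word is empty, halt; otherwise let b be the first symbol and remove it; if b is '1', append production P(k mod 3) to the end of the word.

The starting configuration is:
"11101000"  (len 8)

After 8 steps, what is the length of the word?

step 0: "11101000"  (len 8)
step 1: "1101000111"  (len 10)
step 2: "1010001110"  (len 10)
step 3: "010001110011"  (len 12)
step 4: "10001110011"  (len 11)
step 5: "00011100110"  (len 11)
step 6: "0011100110"  (len 10)
step 7: "011100110"  (len 9)
step 8: "11100110"  (len 8)

8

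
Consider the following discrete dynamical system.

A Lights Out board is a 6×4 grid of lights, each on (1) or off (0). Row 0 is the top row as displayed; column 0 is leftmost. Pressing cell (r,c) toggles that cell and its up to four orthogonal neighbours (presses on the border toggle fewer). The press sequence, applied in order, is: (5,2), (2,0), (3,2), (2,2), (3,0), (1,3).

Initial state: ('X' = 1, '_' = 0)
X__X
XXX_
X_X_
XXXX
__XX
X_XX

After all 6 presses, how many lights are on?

step 0: X__X
XXX_
X_X_
XXXX
__XX
X_XX
step 1: X__X
XXX_
X_X_
XXXX
___X
XX__
step 2: X__X
_XX_
_XX_
_XXX
___X
XX__
step 3: X__X
_XX_
_X__
____
__XX
XX__
step 4: X__X
_X__
__XX
__X_
__XX
XX__
step 5: X__X
_X__
X_XX
XXX_
X_XX
XX__
step 6: X___
_XXX
X_X_
XXX_
X_XX
XX__

14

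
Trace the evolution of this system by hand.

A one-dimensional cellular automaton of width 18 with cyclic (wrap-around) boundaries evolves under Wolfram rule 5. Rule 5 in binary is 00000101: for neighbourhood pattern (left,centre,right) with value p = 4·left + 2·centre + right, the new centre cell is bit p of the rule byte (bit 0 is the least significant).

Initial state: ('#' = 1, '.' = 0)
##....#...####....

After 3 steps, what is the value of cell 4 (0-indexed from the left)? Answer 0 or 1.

[0] ##....#...####....
[1] ...##.#.#......##.
[2] ##....#.#.####....
[3] ...##.#.#......##.

1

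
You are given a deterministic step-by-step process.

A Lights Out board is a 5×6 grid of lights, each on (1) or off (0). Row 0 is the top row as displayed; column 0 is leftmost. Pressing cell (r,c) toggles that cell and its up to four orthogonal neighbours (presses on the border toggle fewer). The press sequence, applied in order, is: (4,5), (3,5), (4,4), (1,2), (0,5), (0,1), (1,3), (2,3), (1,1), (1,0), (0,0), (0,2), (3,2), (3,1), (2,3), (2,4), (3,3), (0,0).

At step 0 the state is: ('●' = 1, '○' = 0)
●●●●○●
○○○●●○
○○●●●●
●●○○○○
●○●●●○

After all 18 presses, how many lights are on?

16

gen 0: ●●●●○●
○○○●●○
○○●●●●
●●○○○○
●○●●●○
gen 1: ●●●●○●
○○○●●○
○○●●●●
●●○○○●
●○●●○●
gen 2: ●●●●○●
○○○●●○
○○●●●○
●●○○●○
●○●●○○
gen 3: ●●●●○●
○○○●●○
○○●●●○
●●○○○○
●○●○●●
gen 4: ●●○●○●
○●●○●○
○○○●●○
●●○○○○
●○●○●●
gen 5: ●●○●●○
○●●○●●
○○○●●○
●●○○○○
●○●○●●
gen 6: ○○●●●○
○○●○●●
○○○●●○
●●○○○○
●○●○●●
gen 7: ○○●○●○
○○○●○●
○○○○●○
●●○○○○
●○●○●●
gen 8: ○○●○●○
○○○○○●
○○●●○○
●●○●○○
●○●○●●
gen 9: ○●●○●○
●●●○○●
○●●●○○
●●○●○○
●○●○●●
gen 10: ●●●○●○
○○●○○●
●●●●○○
●●○●○○
●○●○●●
gen 11: ○○●○●○
●○●○○●
●●●●○○
●●○●○○
●○●○●●
gen 12: ○●○●●○
●○○○○●
●●●●○○
●●○●○○
●○●○●●
gen 13: ○●○●●○
●○○○○●
●●○●○○
●○●○○○
●○○○●●
gen 14: ○●○●●○
●○○○○●
●○○●○○
○●○○○○
●●○○●●
gen 15: ○●○●●○
●○○●○●
●○●○●○
○●○●○○
●●○○●●
gen 16: ○●○●●○
●○○●●●
●○●●○●
○●○●●○
●●○○●●
gen 17: ○●○●●○
●○○●●●
●○●○○●
○●●○○○
●●○●●●
gen 18: ●○○●●○
○○○●●●
●○●○○●
○●●○○○
●●○●●●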